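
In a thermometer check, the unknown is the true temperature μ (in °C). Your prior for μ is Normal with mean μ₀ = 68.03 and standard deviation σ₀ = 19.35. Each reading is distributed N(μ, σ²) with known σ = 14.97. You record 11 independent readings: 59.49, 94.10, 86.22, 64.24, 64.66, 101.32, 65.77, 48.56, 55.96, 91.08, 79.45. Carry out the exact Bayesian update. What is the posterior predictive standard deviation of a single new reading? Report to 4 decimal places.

For Normal data with known variance σ², a Normal(μ₀, σ₀²) prior on μ is conjugate. Posterior precision = 1/σ₀² + n/σ²; posterior mean is the precision-weighted average of μ₀ and x̄.
σ₀² = 19.35² = 374.4225, σ² = 14.97² = 224.1009; σ² + n·σ₀² = 224.1009 + 11·374.4225 = 4342.7484.
Posterior precision = 1/σ₀² + n/σ² = 1/374.4225 + 11/224.1009 = (σ² + n·σ₀²)/(σ₀²σ²) = 4342.7484/(374.4225·224.1009); posterior variance σₙ² = σ₀²σ²/(σ² + n·σ₀²) = 374.4225·224.1009/4342.7484 = 19.321501.
Predictive variance for one new observation = σₙ² + σ² = 374.4225·224.1009/4342.7484 + 224.1009 = σ²·(σ₀² + 4342.7484)/4342.7484 = 224.1009·4717.1709/4342.7484 = 243.422401; SD = √(224.1009·4717.1709/4342.7484) = 15.6020.

15.6020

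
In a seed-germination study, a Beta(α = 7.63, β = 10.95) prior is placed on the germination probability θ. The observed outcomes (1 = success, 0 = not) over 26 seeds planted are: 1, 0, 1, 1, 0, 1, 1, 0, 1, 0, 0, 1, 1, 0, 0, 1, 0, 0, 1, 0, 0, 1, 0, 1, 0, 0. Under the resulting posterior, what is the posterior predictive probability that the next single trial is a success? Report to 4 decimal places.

0.4403

The Beta prior is conjugate to a Binomial/Bernoulli likelihood; the update adds successes to α and failures to β.
Posterior: Beta(α+k, β+n−k) = Beta(7.63+12, 10.95+14) = Beta(19.63, 24.95).
For a single future Bernoulli trial, P(success | data) = α/(α+β) = 0.4403.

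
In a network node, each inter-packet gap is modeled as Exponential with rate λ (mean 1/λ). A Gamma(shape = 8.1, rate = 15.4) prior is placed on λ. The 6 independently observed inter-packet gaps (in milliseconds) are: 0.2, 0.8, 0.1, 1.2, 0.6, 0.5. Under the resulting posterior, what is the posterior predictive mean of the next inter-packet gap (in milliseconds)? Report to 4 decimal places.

With a Gamma(shape α, rate β) prior on the exponential rate λ, the posterior after n observations with total T = Σxᵢ is Gamma(α+n, β+T).
Sum of observations T = 3.4 milliseconds; n = 6.
Posterior: Gamma(8.1+6, 15.4+3.4) = Gamma(14.1, 18.8).
The predictive distribution for the next observation is Lomax; its mean is β/(α−1) = 18.8/13.1 = 1.4351.

1.4351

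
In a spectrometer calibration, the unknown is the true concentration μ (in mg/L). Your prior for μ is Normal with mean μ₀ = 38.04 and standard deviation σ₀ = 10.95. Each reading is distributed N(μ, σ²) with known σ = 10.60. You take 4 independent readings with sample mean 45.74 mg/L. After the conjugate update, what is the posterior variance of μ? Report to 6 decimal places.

22.758324

For Normal data with known variance σ², a Normal(μ₀, σ₀²) prior on μ is conjugate. Posterior precision = 1/σ₀² + n/σ²; posterior mean is the precision-weighted average of μ₀ and x̄.
σ₀² = 10.95² = 119.9025, σ² = 10.60² = 112.36; σ² + n·σ₀² = 112.36 + 4·119.9025 = 591.97.
Posterior precision = 1/σ₀² + n/σ² = 1/119.9025 + 4/112.36 = (σ² + n·σ₀²)/(σ₀²σ²) = 591.97/(119.9025·112.36); posterior variance σₙ² = σ₀²σ²/(σ² + n·σ₀²) = 119.9025·112.36/591.97 = 22.758324.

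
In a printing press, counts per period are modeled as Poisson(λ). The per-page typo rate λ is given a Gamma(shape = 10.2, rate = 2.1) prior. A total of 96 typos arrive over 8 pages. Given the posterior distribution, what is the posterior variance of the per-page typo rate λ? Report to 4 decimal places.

1.0411

With a Gamma(shape α, rate β) prior, the Poisson likelihood is conjugate: the posterior is Gamma(α + ΣXᵢ, β + n).
Posterior: Gamma(α+S, β+n) = Gamma(10.2+96, 2.1+8) = Gamma(106.2, 10.1).
Var = α/β² = 106.2/10.1² = 1.0411.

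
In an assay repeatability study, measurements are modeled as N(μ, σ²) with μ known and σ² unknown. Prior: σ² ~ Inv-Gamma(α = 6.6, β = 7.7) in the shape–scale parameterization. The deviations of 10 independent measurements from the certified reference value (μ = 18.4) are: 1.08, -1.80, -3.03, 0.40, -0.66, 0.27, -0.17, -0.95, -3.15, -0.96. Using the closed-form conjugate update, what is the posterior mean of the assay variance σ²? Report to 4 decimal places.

With known mean μ and an Inverse-Gamma(α, β) prior on σ², the Normal likelihood is conjugate: posterior is Inv-Gamma(α + n/2, β + Σ(xᵢ−μ)²/2).
Σ(xᵢ−μ)² = (1.08)² + (-1.80)² + (-3.03)² + (0.40)² + (-0.66)² + (0.27)² + (-0.17)² + (-0.95)² + (-3.15)² + (-0.96)² = 26.0313.
Posterior: Inv-Gamma(6.6 + 10/2, 7.7 + 26.0313/2) = Inv-Gamma(11.60, 20.71565).
E[σ²|data] = β/(α−1) = 20.71565/10.60 = 1.9543.

1.9543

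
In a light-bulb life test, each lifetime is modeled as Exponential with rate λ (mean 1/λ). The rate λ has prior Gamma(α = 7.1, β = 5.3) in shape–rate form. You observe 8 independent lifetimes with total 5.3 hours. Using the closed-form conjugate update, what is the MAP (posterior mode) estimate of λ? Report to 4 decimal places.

With a Gamma(shape α, rate β) prior on the exponential rate λ, the posterior after n observations with total T = Σxᵢ is Gamma(α+n, β+T).
Posterior: Gamma(7.1+8, 5.3+5.3) = Gamma(15.1, 10.6).
Mode = (α−1)/β = 1.3302.

1.3302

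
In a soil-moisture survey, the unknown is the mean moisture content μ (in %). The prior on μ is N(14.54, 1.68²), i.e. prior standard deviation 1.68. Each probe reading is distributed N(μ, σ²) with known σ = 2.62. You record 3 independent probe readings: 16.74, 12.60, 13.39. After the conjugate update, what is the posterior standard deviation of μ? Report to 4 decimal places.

1.1241

For Normal data with known variance σ², a Normal(μ₀, σ₀²) prior on μ is conjugate. Posterior precision = 1/σ₀² + n/σ²; posterior mean is the precision-weighted average of μ₀ and x̄.
σ₀² = 1.68² = 2.8224, σ² = 2.62² = 6.8644; σ² + n·σ₀² = 6.8644 + 3·2.8224 = 15.3316.
Posterior precision = 1/σ₀² + n/σ² = 1/2.8224 + 3/6.8644 = (σ² + n·σ₀²)/(σ₀²σ²) = 15.3316/(2.8224·6.8644); posterior variance σₙ² = σ₀²σ²/(σ² + n·σ₀²) = 2.8224·6.8644/15.3316 = 1.263670.
Posterior SD = √σₙ² = √(2.8224·6.8644/15.3316) = 1.1241.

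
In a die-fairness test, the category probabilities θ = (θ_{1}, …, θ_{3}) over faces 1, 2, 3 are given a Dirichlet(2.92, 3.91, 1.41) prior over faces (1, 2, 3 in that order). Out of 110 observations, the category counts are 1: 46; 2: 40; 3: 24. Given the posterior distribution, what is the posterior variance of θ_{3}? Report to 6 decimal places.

The Dirichlet prior is conjugate to the Multinomial likelihood: each posterior αⱼ = prior αⱼ + observed count nⱼ.
Posterior concentration: (48.92, 43.91, 25.41), total = 118.24.
Var[θ_j] = α_j(Σα−α_j)/((Σα)²(Σα+1)) = 25.41·92.83/(118.24²·119.24) = 0.001415.

0.001415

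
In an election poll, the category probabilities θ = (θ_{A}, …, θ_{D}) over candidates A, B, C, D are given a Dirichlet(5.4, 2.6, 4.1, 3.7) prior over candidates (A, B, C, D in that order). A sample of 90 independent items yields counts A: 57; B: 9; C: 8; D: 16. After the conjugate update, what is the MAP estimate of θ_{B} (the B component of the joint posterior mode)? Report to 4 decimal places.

The Dirichlet prior is conjugate to the Multinomial likelihood: each posterior αⱼ = prior αⱼ + observed count nⱼ.
Posterior concentration: (62.4, 11.6, 12.1, 19.7), total = 105.8.
Joint mode component: (α_{B}−1)/(Σα−K) = 10.6/101.8 = 0.1041.

0.1041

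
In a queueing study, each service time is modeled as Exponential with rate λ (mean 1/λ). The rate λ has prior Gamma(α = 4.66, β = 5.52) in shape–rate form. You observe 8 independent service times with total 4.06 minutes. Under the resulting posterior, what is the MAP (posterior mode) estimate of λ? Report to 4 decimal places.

1.2171

With a Gamma(shape α, rate β) prior on the exponential rate λ, the posterior after n observations with total T = Σxᵢ is Gamma(α+n, β+T).
Posterior: Gamma(4.66+8, 5.52+4.06) = Gamma(12.66, 9.58).
Mode = (α−1)/β = 1.2171.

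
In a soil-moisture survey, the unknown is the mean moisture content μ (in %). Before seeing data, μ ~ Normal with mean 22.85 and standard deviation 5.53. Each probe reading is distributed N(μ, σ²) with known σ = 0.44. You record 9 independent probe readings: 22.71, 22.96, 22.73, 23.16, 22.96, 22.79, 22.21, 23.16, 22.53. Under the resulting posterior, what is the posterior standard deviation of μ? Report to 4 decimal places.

0.1466

For Normal data with known variance σ², a Normal(μ₀, σ₀²) prior on μ is conjugate. Posterior precision = 1/σ₀² + n/σ²; posterior mean is the precision-weighted average of μ₀ and x̄.
σ₀² = 5.53² = 30.5809, σ² = 0.44² = 0.1936; σ² + n·σ₀² = 0.1936 + 9·30.5809 = 275.4217.
Posterior precision = 1/σ₀² + n/σ² = 1/30.5809 + 9/0.1936 = (σ² + n·σ₀²)/(σ₀²σ²) = 275.4217/(30.5809·0.1936); posterior variance σₙ² = σ₀²σ²/(σ² + n·σ₀²) = 30.5809·0.1936/275.4217 = 0.021496.
Posterior SD = √σₙ² = √(30.5809·0.1936/275.4217) = 0.1466.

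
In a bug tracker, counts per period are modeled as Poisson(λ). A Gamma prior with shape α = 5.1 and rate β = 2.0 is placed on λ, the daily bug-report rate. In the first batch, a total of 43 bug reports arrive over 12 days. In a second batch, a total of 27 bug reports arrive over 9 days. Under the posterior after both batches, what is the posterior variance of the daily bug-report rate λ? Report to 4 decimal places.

With a Gamma(shape α, rate β) prior, the Poisson likelihood is conjugate: the posterior is Gamma(α + ΣXᵢ, β + n).
After batch 1: Gamma(α+S, β+n) = Gamma(5.1+43, 2.0+12) = Gamma(48.1, 14.0).
After batch 2: Gamma(α+S, β+n) = Gamma(48.1+27, 14.0+9) = Gamma(75.1, 23.0).
Var = α/β² = 75.1/23.0² = 0.1420.

0.1420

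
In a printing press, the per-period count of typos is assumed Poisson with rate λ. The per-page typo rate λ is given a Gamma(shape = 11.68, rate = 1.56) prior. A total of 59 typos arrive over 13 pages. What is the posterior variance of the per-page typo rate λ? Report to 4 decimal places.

With a Gamma(shape α, rate β) prior, the Poisson likelihood is conjugate: the posterior is Gamma(α + ΣXᵢ, β + n).
Posterior: Gamma(α+S, β+n) = Gamma(11.68+59, 1.56+13) = Gamma(70.68, 14.56).
Var = α/β² = 70.68/14.56² = 0.3334.

0.3334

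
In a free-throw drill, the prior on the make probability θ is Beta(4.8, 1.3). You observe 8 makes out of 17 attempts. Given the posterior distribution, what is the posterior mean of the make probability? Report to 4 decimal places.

0.5541

The Beta prior is conjugate to a Binomial/Bernoulli likelihood; the update adds successes to α and failures to β.
Posterior: Beta(α+k, β+n−k) = Beta(4.8+8, 1.3+9) = Beta(12.8, 10.3).
Posterior mean = α/(α+β) = 12.8/23.1 = 0.5541.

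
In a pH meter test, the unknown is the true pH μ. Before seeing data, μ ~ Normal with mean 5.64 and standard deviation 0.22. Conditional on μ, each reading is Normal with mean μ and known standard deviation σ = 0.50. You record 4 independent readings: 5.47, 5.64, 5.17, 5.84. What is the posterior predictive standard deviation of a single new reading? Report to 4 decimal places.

0.5266

For Normal data with known variance σ², a Normal(μ₀, σ₀²) prior on μ is conjugate. Posterior precision = 1/σ₀² + n/σ²; posterior mean is the precision-weighted average of μ₀ and x̄.
σ₀² = 0.22² = 0.0484, σ² = 0.50² = 0.25; σ² + n·σ₀² = 0.25 + 4·0.0484 = 0.4436.
Posterior precision = 1/σ₀² + n/σ² = 1/0.0484 + 4/0.25 = (σ² + n·σ₀²)/(σ₀²σ²) = 0.4436/(0.0484·0.25); posterior variance σₙ² = σ₀²σ²/(σ² + n·σ₀²) = 0.0484·0.25/0.4436 = 0.027277.
Predictive variance for one new observation = σₙ² + σ² = 0.0484·0.25/0.4436 + 0.25 = σ²·(σ₀² + 0.4436)/0.4436 = 0.25·0.492/0.4436 = 0.277277; SD = √(0.25·0.492/0.4436) = 0.5266.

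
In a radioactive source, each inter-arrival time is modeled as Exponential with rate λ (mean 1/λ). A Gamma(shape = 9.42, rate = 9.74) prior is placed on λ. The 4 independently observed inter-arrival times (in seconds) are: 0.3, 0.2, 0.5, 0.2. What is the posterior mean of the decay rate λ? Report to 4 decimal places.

With a Gamma(shape α, rate β) prior on the exponential rate λ, the posterior after n observations with total T = Σxᵢ is Gamma(α+n, β+T).
Sum of observations T = 1.2 seconds; n = 4.
Posterior: Gamma(9.42+4, 9.74+1.2) = Gamma(13.42, 10.94).
Posterior mean of λ = α/β = 13.42/10.94 = 1.2267.

1.2267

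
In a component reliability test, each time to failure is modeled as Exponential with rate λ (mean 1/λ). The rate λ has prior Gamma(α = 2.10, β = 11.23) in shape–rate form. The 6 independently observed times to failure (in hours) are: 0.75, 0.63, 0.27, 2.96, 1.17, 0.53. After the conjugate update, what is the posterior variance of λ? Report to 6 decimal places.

With a Gamma(shape α, rate β) prior on the exponential rate λ, the posterior after n observations with total T = Σxᵢ is Gamma(α+n, β+T).
Sum of observations T = 6.31 hours; n = 6.
Posterior: Gamma(2.10+6, 11.23+6.31) = Gamma(8.10, 17.54).
Var = α/β² = 0.026328.

0.026328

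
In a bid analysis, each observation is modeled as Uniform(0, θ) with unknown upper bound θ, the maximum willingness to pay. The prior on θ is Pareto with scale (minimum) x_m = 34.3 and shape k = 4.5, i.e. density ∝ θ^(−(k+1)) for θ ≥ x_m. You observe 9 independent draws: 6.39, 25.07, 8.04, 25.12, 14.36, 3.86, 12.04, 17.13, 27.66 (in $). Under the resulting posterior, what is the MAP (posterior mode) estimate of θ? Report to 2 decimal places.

A Pareto(scale x_m, shape k) prior on the upper bound θ of Uniform(0, θ) is conjugate: posterior is Pareto(max(x_m, max xᵢ), k + n).
Sample maximum = 27.66; prior scale x_m = 34.3 → posterior scale = max = 34.30.
Posterior shape = 4.5 + 9 = 13.5.
The Pareto density is decreasing on [x_m, ∞), so the mode is x_m = 34.30.

34.30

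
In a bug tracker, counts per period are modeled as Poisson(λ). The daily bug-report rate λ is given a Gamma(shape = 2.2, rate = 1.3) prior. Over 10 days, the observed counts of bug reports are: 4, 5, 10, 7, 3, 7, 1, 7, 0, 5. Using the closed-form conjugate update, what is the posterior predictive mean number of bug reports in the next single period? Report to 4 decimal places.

With a Gamma(shape α, rate β) prior, the Poisson likelihood is conjugate: the posterior is Gamma(α + ΣXᵢ, β + n).
Sum of counts S = 49 over n = 10 days.
Posterior: Gamma(α+S, β+n) = Gamma(2.2+49, 1.3+10) = Gamma(51.2, 11.3).
The predictive distribution for one future period is NegBinom with mean α/β = 4.5310.

4.5310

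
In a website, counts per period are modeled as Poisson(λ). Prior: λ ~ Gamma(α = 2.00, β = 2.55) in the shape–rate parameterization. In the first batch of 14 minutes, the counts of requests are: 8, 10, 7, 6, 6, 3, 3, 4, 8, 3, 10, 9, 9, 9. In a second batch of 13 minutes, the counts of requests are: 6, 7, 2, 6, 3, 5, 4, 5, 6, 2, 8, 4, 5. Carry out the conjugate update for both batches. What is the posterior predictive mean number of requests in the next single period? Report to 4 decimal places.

5.4146

With a Gamma(shape α, rate β) prior, the Poisson likelihood is conjugate: the posterior is Gamma(α + ΣXᵢ, β + n).
Batch 1: sum of counts S = 95 over n = 14 minutes.
After batch 1: Gamma(α+S, β+n) = Gamma(2.00+95, 2.55+14) = Gamma(97.00, 16.55).
Batch 2: sum of counts S = 63 over n = 13 minutes.
After batch 2: Gamma(α+S, β+n) = Gamma(97.00+63, 16.55+13) = Gamma(160.00, 29.55).
The predictive distribution for one future period is NegBinom with mean α/β = 5.4146.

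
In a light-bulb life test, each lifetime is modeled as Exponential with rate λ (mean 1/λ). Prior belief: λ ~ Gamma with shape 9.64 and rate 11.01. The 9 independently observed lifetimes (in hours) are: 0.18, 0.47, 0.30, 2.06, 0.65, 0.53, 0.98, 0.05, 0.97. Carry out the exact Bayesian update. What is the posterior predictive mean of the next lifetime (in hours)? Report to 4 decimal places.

With a Gamma(shape α, rate β) prior on the exponential rate λ, the posterior after n observations with total T = Σxᵢ is Gamma(α+n, β+T).
Sum of observations T = 6.19 hours; n = 9.
Posterior: Gamma(9.64+9, 11.01+6.19) = Gamma(18.64, 17.20).
The predictive distribution for the next observation is Lomax; its mean is β/(α−1) = 17.20/17.64 = 0.9751.

0.9751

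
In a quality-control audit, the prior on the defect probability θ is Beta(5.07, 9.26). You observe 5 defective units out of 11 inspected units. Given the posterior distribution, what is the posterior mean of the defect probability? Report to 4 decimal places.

The Beta prior is conjugate to a Binomial/Bernoulli likelihood; the update adds successes to α and failures to β.
Posterior: Beta(α+k, β+n−k) = Beta(5.07+5, 9.26+6) = Beta(10.07, 15.26).
Posterior mean = α/(α+β) = 10.07/25.33 = 0.3976.

0.3976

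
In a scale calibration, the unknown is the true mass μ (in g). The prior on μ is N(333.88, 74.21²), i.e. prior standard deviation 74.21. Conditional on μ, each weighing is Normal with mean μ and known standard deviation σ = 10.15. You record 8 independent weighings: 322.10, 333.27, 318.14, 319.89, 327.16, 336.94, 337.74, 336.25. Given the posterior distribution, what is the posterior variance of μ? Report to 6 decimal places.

12.847769

For Normal data with known variance σ², a Normal(μ₀, σ₀²) prior on μ is conjugate. Posterior precision = 1/σ₀² + n/σ²; posterior mean is the precision-weighted average of μ₀ and x̄.
σ₀² = 74.21² = 5507.1241, σ² = 10.15² = 103.0225; σ² + n·σ₀² = 103.0225 + 8·5507.1241 = 44160.0153.
Posterior precision = 1/σ₀² + n/σ² = 1/5507.1241 + 8/103.0225 = (σ² + n·σ₀²)/(σ₀²σ²) = 44160.0153/(5507.1241·103.0225); posterior variance σₙ² = σ₀²σ²/(σ² + n·σ₀²) = 5507.1241·103.0225/44160.0153 = 12.847769.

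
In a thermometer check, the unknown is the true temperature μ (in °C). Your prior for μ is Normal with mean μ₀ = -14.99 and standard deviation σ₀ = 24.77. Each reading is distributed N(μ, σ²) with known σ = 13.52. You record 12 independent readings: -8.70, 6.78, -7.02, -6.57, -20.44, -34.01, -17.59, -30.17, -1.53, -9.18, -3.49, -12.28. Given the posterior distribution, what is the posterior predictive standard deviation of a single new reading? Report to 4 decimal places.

For Normal data with known variance σ², a Normal(μ₀, σ₀²) prior on μ is conjugate. Posterior precision = 1/σ₀² + n/σ²; posterior mean is the precision-weighted average of μ₀ and x̄.
σ₀² = 24.77² = 613.5529, σ² = 13.52² = 182.7904; σ² + n·σ₀² = 182.7904 + 12·613.5529 = 7545.4252.
Posterior precision = 1/σ₀² + n/σ² = 1/613.5529 + 12/182.7904 = (σ² + n·σ₀²)/(σ₀²σ²) = 7545.4252/(613.5529·182.7904); posterior variance σₙ² = σ₀²σ²/(σ² + n·σ₀²) = 613.5529·182.7904/7545.4252 = 14.863520.
Predictive variance for one new observation = σₙ² + σ² = 613.5529·182.7904/7545.4252 + 182.7904 = σ²·(σ₀² + 7545.4252)/7545.4252 = 182.7904·8158.9781/7545.4252 = 197.653920; SD = √(182.7904·8158.9781/7545.4252) = 14.0589.

14.0589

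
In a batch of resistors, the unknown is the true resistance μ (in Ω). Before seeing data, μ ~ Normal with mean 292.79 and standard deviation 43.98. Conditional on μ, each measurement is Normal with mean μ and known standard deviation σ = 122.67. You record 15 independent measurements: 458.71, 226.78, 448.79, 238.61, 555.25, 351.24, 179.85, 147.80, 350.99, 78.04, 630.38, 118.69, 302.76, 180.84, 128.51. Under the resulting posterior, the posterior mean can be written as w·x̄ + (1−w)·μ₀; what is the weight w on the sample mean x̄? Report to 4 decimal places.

0.6585

For Normal data with known variance σ², a Normal(μ₀, σ₀²) prior on μ is conjugate. Posterior precision = 1/σ₀² + n/σ²; posterior mean is the precision-weighted average of μ₀ and x̄.
σ₀² = 43.98² = 1934.2404, σ² = 122.67² = 15047.9289. Prior precision 1/σ₀² = 1/1934.2404; data precision n/σ² = 15/15047.9289.
w = (n/σ²)/(1/σ₀² + n/σ²) = n·σ₀²/(σ² + n·σ₀²) = 15·1934.2404/(15047.9289 + 15·1934.2404) = 29013.606/44061.5349 = 0.6585.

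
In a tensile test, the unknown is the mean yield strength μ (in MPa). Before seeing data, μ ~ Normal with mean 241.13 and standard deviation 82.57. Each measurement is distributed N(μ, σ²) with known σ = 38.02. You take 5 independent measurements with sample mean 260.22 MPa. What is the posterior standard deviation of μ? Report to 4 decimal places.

For Normal data with known variance σ², a Normal(μ₀, σ₀²) prior on μ is conjugate. Posterior precision = 1/σ₀² + n/σ²; posterior mean is the precision-weighted average of μ₀ and x̄.
σ₀² = 82.57² = 6817.8049, σ² = 38.02² = 1445.5204; σ² + n·σ₀² = 1445.5204 + 5·6817.8049 = 35534.5449.
Posterior precision = 1/σ₀² + n/σ² = 1/6817.8049 + 5/1445.5204 = (σ² + n·σ₀²)/(σ₀²σ²) = 35534.5449/(6817.8049·1445.5204); posterior variance σₙ² = σ₀²σ²/(σ² + n·σ₀²) = 6817.8049·1445.5204/35534.5449 = 277.343528.
Posterior SD = √σₙ² = √(6817.8049·1445.5204/35534.5449) = 16.6536.

16.6536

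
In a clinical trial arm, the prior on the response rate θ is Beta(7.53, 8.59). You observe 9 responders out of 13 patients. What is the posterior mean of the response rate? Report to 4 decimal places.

The Beta prior is conjugate to a Binomial/Bernoulli likelihood; the update adds successes to α and failures to β.
Posterior: Beta(α+k, β+n−k) = Beta(7.53+9, 8.59+4) = Beta(16.53, 12.59).
Posterior mean = α/(α+β) = 16.53/29.12 = 0.5677.

0.5677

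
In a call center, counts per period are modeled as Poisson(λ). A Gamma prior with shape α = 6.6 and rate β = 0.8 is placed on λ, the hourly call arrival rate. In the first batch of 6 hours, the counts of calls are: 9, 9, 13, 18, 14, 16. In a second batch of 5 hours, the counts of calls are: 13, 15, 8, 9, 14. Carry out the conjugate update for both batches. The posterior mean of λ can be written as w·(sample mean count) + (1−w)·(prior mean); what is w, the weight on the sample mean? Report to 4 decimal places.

With a Gamma(shape α, rate β) prior, the Poisson likelihood is conjugate: the posterior is Gamma(α + ΣXᵢ, β + n).
Total number of hours: n = 6 + 5 = 11.
Posterior mean = (α₀+S)/(β₀+n) = [n/(β₀+n)]·(S/n) + [β₀/(β₀+n)]·(α₀/β₀), so only n and β₀ enter the weight.
Weight on data w = n/(β₀+n) = 11/(0.8+11) = 11/11.8 = 0.9322.

0.9322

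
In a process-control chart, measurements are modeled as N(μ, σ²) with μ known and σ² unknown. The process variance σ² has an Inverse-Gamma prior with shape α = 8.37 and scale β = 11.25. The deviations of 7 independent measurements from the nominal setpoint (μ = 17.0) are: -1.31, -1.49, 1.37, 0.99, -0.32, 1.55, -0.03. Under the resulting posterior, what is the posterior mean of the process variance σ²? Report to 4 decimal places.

1.4627

With known mean μ and an Inverse-Gamma(α, β) prior on σ², the Normal likelihood is conjugate: posterior is Inv-Gamma(α + n/2, β + Σ(xᵢ−μ)²/2).
Σ(xᵢ−μ)² = (-1.31)² + (-1.49)² + (1.37)² + (0.99)² + (-0.32)² + (1.55)² + (-0.03)² = 9.2990.
Posterior: Inv-Gamma(8.37 + 7/2, 11.25 + 9.2990/2) = Inv-Gamma(11.87, 15.89950).
E[σ²|data] = β/(α−1) = 15.89950/10.87 = 1.4627.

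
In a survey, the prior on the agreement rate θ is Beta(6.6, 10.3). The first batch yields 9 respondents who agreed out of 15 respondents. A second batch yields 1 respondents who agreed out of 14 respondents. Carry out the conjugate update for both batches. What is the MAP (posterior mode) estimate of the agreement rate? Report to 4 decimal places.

0.3554

The Beta prior is conjugate to a Binomial/Bernoulli likelihood; the update adds successes to α and failures to β.
After batch 1: Beta(6.6+9, 10.3+6) = Beta(15.6, 16.3).
After batch 2: Beta(15.6+1, 16.3+13) = Beta(16.6, 29.3).
Mode of Beta(a,b) for a,b>1 is (a−1)/(a+b−2) = 15.6/43.9 = 0.3554.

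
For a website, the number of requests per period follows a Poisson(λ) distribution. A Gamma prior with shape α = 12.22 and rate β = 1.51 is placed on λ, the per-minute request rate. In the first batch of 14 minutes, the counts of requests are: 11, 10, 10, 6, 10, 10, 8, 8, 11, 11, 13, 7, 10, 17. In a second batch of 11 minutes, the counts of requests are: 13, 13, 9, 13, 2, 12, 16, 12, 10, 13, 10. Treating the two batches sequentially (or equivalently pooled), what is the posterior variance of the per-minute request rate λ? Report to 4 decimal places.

With a Gamma(shape α, rate β) prior, the Poisson likelihood is conjugate: the posterior is Gamma(α + ΣXᵢ, β + n).
Batch 1: sum of counts S = 142 over n = 14 minutes.
After batch 1: Gamma(α+S, β+n) = Gamma(12.22+142, 1.51+14) = Gamma(154.22, 15.51).
Batch 2: sum of counts S = 123 over n = 11 minutes.
After batch 2: Gamma(α+S, β+n) = Gamma(154.22+123, 15.51+11) = Gamma(277.22, 26.51).
Var = α/β² = 277.22/26.51² = 0.3945.

0.3945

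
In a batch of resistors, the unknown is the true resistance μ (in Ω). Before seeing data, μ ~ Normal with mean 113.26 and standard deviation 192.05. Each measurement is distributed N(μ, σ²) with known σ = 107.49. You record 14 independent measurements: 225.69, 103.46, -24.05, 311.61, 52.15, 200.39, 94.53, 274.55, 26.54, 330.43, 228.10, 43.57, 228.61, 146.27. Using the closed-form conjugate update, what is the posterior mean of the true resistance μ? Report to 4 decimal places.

For Normal data with known variance σ², a Normal(μ₀, σ₀²) prior on μ is conjugate. Posterior precision = 1/σ₀² + n/σ²; posterior mean is the precision-weighted average of μ₀ and x̄.
Σxᵢ = 225.69 + 103.46 + (-24.05) + 311.61 + 52.15 + 200.39 + 94.53 + 274.55 + 26.54 + 330.43 + 228.10 + 43.57 + 228.61 + 146.27 = 2241.85, so n·x̄ = 2241.85.
σ₀² = 192.05² = 36883.2025, σ² = 107.49² = 11554.1001; σ² + n·σ₀² = 11554.1001 + 14·36883.2025 = 527918.9351.
Posterior mean = (μ₀/σ₀² + n·x̄/σ²)/(1/σ₀² + n/σ²) = (σ²·μ₀ + σ₀²·n·x̄)/(σ² + n·σ₀²) = (11554.1001·113.26 + 36883.2025·2241.85)/527918.9351 = 83995224.901951/527918.9351 = 159.1063.

159.1063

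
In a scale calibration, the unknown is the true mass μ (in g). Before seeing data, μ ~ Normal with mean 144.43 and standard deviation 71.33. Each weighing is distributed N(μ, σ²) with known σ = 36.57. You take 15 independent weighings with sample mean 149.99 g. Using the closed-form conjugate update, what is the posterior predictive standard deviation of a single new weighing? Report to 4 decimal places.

For Normal data with known variance σ², a Normal(μ₀, σ₀²) prior on μ is conjugate. Posterior precision = 1/σ₀² + n/σ²; posterior mean is the precision-weighted average of μ₀ and x̄.
σ₀² = 71.33² = 5087.9689, σ² = 36.57² = 1337.3649; σ² + n·σ₀² = 1337.3649 + 15·5087.9689 = 77656.8984.
Posterior precision = 1/σ₀² + n/σ² = 1/5087.9689 + 15/1337.3649 = (σ² + n·σ₀²)/(σ₀²σ²) = 77656.8984/(5087.9689·1337.3649); posterior variance σₙ² = σ₀²σ²/(σ² + n·σ₀²) = 5087.9689·1337.3649/77656.8984 = 87.622235.
Predictive variance for one new observation = σₙ² + σ² = 5087.9689·1337.3649/77656.8984 + 1337.3649 = σ²·(σ₀² + 77656.8984)/77656.8984 = 1337.3649·82744.8673/77656.8984 = 1424.987135; SD = √(1337.3649·82744.8673/77656.8984) = 37.7490.

37.7490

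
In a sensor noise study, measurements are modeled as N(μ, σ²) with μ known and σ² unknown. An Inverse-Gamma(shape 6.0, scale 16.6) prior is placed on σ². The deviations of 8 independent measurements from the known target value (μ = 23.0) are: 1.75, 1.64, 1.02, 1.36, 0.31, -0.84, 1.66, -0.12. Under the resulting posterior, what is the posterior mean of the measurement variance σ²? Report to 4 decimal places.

2.5230

With known mean μ and an Inverse-Gamma(α, β) prior on σ², the Normal likelihood is conjugate: posterior is Inv-Gamma(α + n/2, β + Σ(xᵢ−μ)²/2).
Σ(xᵢ−μ)² = (1.75)² + (1.64)² + (1.02)² + (1.36)² + (0.31)² + (-0.84)² + (1.66)² + (-0.12)² = 12.2138.
Posterior: Inv-Gamma(6.0 + 8/2, 16.6 + 12.2138/2) = Inv-Gamma(10.00, 22.70690).
E[σ²|data] = β/(α−1) = 22.70690/9.00 = 2.5230.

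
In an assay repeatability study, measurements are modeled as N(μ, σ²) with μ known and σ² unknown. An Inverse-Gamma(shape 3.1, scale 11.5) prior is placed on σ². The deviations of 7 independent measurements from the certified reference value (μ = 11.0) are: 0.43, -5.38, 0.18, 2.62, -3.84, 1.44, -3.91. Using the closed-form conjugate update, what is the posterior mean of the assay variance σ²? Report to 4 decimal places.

8.1369

With known mean μ and an Inverse-Gamma(α, β) prior on σ², the Normal likelihood is conjugate: posterior is Inv-Gamma(α + n/2, β + Σ(xᵢ−μ)²/2).
Σ(xᵢ−μ)² = (0.43)² + (-5.38)² + (0.18)² + (2.62)² + (-3.84)² + (1.44)² + (-3.91)² = 68.1334.
Posterior: Inv-Gamma(3.1 + 7/2, 11.5 + 68.1334/2) = Inv-Gamma(6.60, 45.56670).
E[σ²|data] = β/(α−1) = 45.56670/5.60 = 8.1369.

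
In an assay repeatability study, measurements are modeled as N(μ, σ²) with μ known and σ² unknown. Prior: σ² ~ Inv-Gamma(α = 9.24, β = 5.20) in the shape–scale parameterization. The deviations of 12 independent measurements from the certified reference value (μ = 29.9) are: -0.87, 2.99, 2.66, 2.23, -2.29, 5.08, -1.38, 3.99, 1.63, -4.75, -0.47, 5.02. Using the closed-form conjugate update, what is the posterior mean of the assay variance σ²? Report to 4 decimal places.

4.6229

With known mean μ and an Inverse-Gamma(α, β) prior on σ², the Normal likelihood is conjugate: posterior is Inv-Gamma(α + n/2, β + Σ(xᵢ−μ)²/2).
Σ(xᵢ−μ)² = (-0.87)² + (2.99)² + (2.66)² + (2.23)² + (-2.29)² + (5.08)² + (-1.38)² + (3.99)² + (1.63)² + (-4.75)² + (-0.47)² + (5.02)² = 121.2612.
Posterior: Inv-Gamma(9.24 + 12/2, 5.20 + 121.2612/2) = Inv-Gamma(15.24, 65.83060).
E[σ²|data] = β/(α−1) = 65.83060/14.24 = 4.6229.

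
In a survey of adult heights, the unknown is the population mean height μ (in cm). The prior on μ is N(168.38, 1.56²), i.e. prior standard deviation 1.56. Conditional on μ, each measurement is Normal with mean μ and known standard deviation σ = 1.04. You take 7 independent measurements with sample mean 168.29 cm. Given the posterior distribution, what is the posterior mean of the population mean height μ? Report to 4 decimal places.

168.2954

For Normal data with known variance σ², a Normal(μ₀, σ₀²) prior on μ is conjugate. Posterior precision = 1/σ₀² + n/σ²; posterior mean is the precision-weighted average of μ₀ and x̄.
n·x̄ = 7·168.29 = 1178.03.
σ₀² = 1.56² = 2.4336, σ² = 1.04² = 1.0816; σ² + n·σ₀² = 1.0816 + 7·2.4336 = 18.1168.
Posterior mean = (μ₀/σ₀² + n·x̄/σ²)/(1/σ₀² + n/σ²) = (σ²·μ₀ + σ₀²·n·x̄)/(σ² + n·σ₀²) = (1.0816·168.38 + 2.4336·1178.03)/18.1168 = 3048.973616/18.1168 = 168.2954.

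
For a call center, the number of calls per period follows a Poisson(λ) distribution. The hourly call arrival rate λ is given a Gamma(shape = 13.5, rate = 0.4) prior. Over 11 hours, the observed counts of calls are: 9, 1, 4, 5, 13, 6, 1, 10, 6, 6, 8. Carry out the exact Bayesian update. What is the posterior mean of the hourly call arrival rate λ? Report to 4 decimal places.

7.2368

With a Gamma(shape α, rate β) prior, the Poisson likelihood is conjugate: the posterior is Gamma(α + ΣXᵢ, β + n).
Sum of counts S = 69 over n = 11 hours.
Posterior: Gamma(α+S, β+n) = Gamma(13.5+69, 0.4+11) = Gamma(82.5, 11.4).
Posterior mean = α/β = 82.5/11.4 = 7.2368.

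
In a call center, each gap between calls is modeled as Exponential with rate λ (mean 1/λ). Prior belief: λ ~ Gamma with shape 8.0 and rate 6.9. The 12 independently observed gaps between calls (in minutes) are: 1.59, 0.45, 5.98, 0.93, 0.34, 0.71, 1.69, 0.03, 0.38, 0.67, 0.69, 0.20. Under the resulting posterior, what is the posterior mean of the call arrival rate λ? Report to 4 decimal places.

With a Gamma(shape α, rate β) prior on the exponential rate λ, the posterior after n observations with total T = Σxᵢ is Gamma(α+n, β+T).
Sum of observations T = 13.66 minutes; n = 12.
Posterior: Gamma(8.0+12, 6.9+13.66) = Gamma(20.0, 20.56).
Posterior mean of λ = α/β = 20.0/20.56 = 0.9728.

0.9728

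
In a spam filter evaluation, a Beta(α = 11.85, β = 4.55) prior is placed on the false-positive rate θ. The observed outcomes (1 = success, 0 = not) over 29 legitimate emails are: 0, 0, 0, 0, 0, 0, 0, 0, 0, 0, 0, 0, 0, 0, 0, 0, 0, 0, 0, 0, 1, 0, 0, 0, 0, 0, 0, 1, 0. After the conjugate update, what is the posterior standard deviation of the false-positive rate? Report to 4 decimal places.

The Beta prior is conjugate to a Binomial/Bernoulli likelihood; the update adds successes to α and failures to β.
Posterior: Beta(α+k, β+n−k) = Beta(11.85+2, 4.55+27) = Beta(13.85, 31.55).
Var = αβ/((α+β)²(α+β+1)) = 13.85·31.55/(45.40²·46.40) = 0.00456898; SD = √0.00456898 = 0.0676.

0.0676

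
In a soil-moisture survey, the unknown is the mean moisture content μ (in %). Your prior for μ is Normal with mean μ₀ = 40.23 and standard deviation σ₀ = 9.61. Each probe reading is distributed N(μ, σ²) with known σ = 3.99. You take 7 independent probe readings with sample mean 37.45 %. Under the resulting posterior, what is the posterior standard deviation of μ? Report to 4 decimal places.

For Normal data with known variance σ², a Normal(μ₀, σ₀²) prior on μ is conjugate. Posterior precision = 1/σ₀² + n/σ²; posterior mean is the precision-weighted average of μ₀ and x̄.
σ₀² = 9.61² = 92.3521, σ² = 3.99² = 15.9201; σ² + n·σ₀² = 15.9201 + 7·92.3521 = 662.3848.
Posterior precision = 1/σ₀² + n/σ² = 1/92.3521 + 7/15.9201 = (σ² + n·σ₀²)/(σ₀²σ²) = 662.3848/(92.3521·15.9201); posterior variance σₙ² = σ₀²σ²/(σ² + n·σ₀²) = 92.3521·15.9201/662.3848 = 2.219638.
Posterior SD = √σₙ² = √(92.3521·15.9201/662.3848) = 1.4898.

1.4898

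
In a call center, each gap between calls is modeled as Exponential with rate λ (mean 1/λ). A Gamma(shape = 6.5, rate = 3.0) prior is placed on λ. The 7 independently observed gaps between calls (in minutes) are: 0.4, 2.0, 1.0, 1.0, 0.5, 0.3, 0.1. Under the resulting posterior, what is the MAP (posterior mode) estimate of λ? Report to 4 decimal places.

With a Gamma(shape α, rate β) prior on the exponential rate λ, the posterior after n observations with total T = Σxᵢ is Gamma(α+n, β+T).
Sum of observations T = 5.3 minutes; n = 7.
Posterior: Gamma(6.5+7, 3.0+5.3) = Gamma(13.5, 8.3).
Mode = (α−1)/β = 1.5060.

1.5060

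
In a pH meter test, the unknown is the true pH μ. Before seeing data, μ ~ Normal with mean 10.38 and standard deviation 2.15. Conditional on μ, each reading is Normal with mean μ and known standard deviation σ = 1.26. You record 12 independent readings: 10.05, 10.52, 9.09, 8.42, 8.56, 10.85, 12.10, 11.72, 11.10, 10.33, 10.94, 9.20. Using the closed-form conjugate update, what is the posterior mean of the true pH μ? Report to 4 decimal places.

For Normal data with known variance σ², a Normal(μ₀, σ₀²) prior on μ is conjugate. Posterior precision = 1/σ₀² + n/σ²; posterior mean is the precision-weighted average of μ₀ and x̄.
Σxᵢ = 10.05 + 10.52 + 9.09 + 8.42 + 8.56 + 10.85 + 12.10 + 11.72 + 11.10 + 10.33 + 10.94 + 9.20 = 122.88, so n·x̄ = 122.88.
σ₀² = 2.15² = 4.6225, σ² = 1.26² = 1.5876; σ² + n·σ₀² = 1.5876 + 12·4.6225 = 57.0576.
Posterior mean = (μ₀/σ₀² + n·x̄/σ²)/(1/σ₀² + n/σ²) = (σ²·μ₀ + σ₀²·n·x̄)/(σ² + n·σ₀²) = (1.5876·10.38 + 4.6225·122.88)/57.0576 = 584.492088/57.0576 = 10.2439.

10.2439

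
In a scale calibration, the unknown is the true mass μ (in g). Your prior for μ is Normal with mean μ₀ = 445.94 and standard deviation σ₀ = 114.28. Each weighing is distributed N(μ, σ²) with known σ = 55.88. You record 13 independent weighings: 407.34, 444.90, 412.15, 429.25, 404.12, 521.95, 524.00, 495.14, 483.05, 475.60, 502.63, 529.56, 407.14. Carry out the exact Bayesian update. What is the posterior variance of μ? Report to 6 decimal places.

235.860092

For Normal data with known variance σ², a Normal(μ₀, σ₀²) prior on μ is conjugate. Posterior precision = 1/σ₀² + n/σ²; posterior mean is the precision-weighted average of μ₀ and x̄.
σ₀² = 114.28² = 13059.9184, σ² = 55.88² = 3122.5744; σ² + n·σ₀² = 3122.5744 + 13·13059.9184 = 172901.5136.
Posterior precision = 1/σ₀² + n/σ² = 1/13059.9184 + 13/3122.5744 = (σ² + n·σ₀²)/(σ₀²σ²) = 172901.5136/(13059.9184·3122.5744); posterior variance σₙ² = σ₀²σ²/(σ² + n·σ₀²) = 13059.9184·3122.5744/172901.5136 = 235.860092.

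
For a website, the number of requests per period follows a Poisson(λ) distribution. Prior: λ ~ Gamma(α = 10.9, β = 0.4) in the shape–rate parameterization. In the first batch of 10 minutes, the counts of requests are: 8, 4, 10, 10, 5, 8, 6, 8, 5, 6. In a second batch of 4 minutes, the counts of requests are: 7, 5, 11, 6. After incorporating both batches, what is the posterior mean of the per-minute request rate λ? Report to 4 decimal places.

With a Gamma(shape α, rate β) prior, the Poisson likelihood is conjugate: the posterior is Gamma(α + ΣXᵢ, β + n).
Batch 1: sum of counts S = 70 over n = 10 minutes.
After batch 1: Gamma(α+S, β+n) = Gamma(10.9+70, 0.4+10) = Gamma(80.9, 10.4).
Batch 2: sum of counts S = 29 over n = 4 minutes.
After batch 2: Gamma(α+S, β+n) = Gamma(80.9+29, 10.4+4) = Gamma(109.9, 14.4).
Posterior mean = α/β = 109.9/14.4 = 7.6319.

7.6319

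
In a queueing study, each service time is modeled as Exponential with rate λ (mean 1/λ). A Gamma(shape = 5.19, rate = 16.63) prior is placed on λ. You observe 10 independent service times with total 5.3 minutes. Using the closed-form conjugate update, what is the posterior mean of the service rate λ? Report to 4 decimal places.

0.6927

With a Gamma(shape α, rate β) prior on the exponential rate λ, the posterior after n observations with total T = Σxᵢ is Gamma(α+n, β+T).
Posterior: Gamma(5.19+10, 16.63+5.3) = Gamma(15.19, 21.93).
Posterior mean of λ = α/β = 15.19/21.93 = 0.6927.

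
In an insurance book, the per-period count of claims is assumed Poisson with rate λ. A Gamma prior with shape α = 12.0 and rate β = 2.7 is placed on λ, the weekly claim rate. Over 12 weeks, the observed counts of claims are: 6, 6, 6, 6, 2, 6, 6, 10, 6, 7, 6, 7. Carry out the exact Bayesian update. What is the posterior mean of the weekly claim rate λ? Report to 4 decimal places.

5.8503

With a Gamma(shape α, rate β) prior, the Poisson likelihood is conjugate: the posterior is Gamma(α + ΣXᵢ, β + n).
Sum of counts S = 74 over n = 12 weeks.
Posterior: Gamma(α+S, β+n) = Gamma(12.0+74, 2.7+12) = Gamma(86.0, 14.7).
Posterior mean = α/β = 86.0/14.7 = 5.8503.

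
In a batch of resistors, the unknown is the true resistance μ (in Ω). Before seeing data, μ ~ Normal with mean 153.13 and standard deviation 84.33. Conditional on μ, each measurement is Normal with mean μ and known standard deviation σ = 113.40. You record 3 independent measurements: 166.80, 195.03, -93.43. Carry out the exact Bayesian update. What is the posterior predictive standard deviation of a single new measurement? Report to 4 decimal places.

For Normal data with known variance σ², a Normal(μ₀, σ₀²) prior on μ is conjugate. Posterior precision = 1/σ₀² + n/σ²; posterior mean is the precision-weighted average of μ₀ and x̄.
σ₀² = 84.33² = 7111.5489, σ² = 113.40² = 12859.56; σ² + n·σ₀² = 12859.56 + 3·7111.5489 = 34194.2067.
Posterior precision = 1/σ₀² + n/σ² = 1/7111.5489 + 3/12859.56 = (σ² + n·σ₀²)/(σ₀²σ²) = 34194.2067/(7111.5489·12859.56); posterior variance σₙ² = σ₀²σ²/(σ² + n·σ₀²) = 7111.5489·12859.56/34194.2067 = 2674.470286.
Predictive variance for one new observation = σₙ² + σ² = 7111.5489·12859.56/34194.2067 + 12859.56 = σ²·(σ₀² + 34194.2067)/34194.2067 = 12859.56·41305.7556/34194.2067 = 15534.030286; SD = √(12859.56·41305.7556/34194.2067) = 124.6356.

124.6356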